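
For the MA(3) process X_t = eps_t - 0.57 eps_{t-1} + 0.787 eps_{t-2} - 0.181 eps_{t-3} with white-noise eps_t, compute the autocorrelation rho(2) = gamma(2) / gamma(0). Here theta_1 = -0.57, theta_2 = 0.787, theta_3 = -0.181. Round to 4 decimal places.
\rho(2) = 0.4503

For an MA(q) process with theta_0 = 1, the autocovariance is
  gamma(k) = sigma^2 * sum_{i=0..q-k} theta_i * theta_{i+k},
and rho(k) = gamma(k) / gamma(0). Sigma^2 cancels.
  numerator   = (1)*(0.787) + (-0.57)*(-0.181) = 0.89017.
  denominator = (1)^2 + (-0.57)^2 + (0.787)^2 + (-0.181)^2 = 1.97703.
  rho(2) = 0.89017 / 1.97703 = 0.4503.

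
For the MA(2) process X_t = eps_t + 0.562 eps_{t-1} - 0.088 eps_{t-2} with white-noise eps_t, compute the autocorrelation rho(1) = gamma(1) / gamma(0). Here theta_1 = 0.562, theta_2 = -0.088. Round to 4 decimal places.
\rho(1) = 0.3872

For an MA(q) process with theta_0 = 1, the autocovariance is
  gamma(k) = sigma^2 * sum_{i=0..q-k} theta_i * theta_{i+k},
and rho(k) = gamma(k) / gamma(0). Sigma^2 cancels.
  numerator   = (1)*(0.562) + (0.562)*(-0.088) = 0.512544.
  denominator = (1)^2 + (0.562)^2 + (-0.088)^2 = 1.323588.
  rho(1) = 0.512544 / 1.323588 = 0.3872.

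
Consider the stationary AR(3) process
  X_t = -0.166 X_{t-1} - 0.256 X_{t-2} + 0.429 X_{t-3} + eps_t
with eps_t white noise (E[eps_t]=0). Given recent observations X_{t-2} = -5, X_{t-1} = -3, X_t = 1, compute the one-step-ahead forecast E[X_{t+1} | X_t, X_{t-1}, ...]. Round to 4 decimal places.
E[X_{t+1} \mid \mathcal F_t] = -1.5430

For an AR(p) model X_t = c + sum_i phi_i X_{t-i} + eps_t, the
one-step-ahead conditional mean is
  E[X_{t+1} | X_t, ...] = c + sum_i phi_i X_{t+1-i}.
Substitute known values:
  E[X_{t+1} | ...] = (-0.166) * (1) + (-0.256) * (-3) + (0.429) * (-5)
                   = -1.5430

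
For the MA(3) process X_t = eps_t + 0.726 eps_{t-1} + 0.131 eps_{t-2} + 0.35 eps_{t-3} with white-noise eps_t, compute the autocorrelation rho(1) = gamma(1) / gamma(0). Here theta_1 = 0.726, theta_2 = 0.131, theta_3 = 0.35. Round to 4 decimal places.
\rho(1) = 0.5202

For an MA(q) process with theta_0 = 1, the autocovariance is
  gamma(k) = sigma^2 * sum_{i=0..q-k} theta_i * theta_{i+k},
and rho(k) = gamma(k) / gamma(0). Sigma^2 cancels.
  numerator   = (1)*(0.726) + (0.726)*(0.131) + (0.131)*(0.35) = 0.866956.
  denominator = (1)^2 + (0.726)^2 + (0.131)^2 + (0.35)^2 = 1.666737.
  rho(1) = 0.866956 / 1.666737 = 0.5202.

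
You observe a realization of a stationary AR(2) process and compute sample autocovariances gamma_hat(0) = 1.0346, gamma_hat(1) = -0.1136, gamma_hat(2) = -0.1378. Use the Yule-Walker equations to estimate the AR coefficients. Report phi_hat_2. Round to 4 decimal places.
\hat\phi_{2} = -0.1470

The Yule-Walker equations for an AR(p) process read, in matrix form,
  Gamma_p phi = r_p,   with   (Gamma_p)_{ij} = gamma(|i - j|),
                       (r_p)_i = gamma(i),   i,j = 1..p.
Substitute the sample gammas (Toeplitz matrix and right-hand side of size 2):
  Gamma_p = [[1.0346, -0.1136], [-0.1136, 1.0346]]
  r_p     = [-0.1136, -0.1378]
Written out:
  1.0346 phi_1 - 0.1136 phi_2 = -0.1136
  -0.1136 phi_1 + 1.0346 phi_2 = -0.1378
Solve by Cramer's rule:
  det = gamma(0)^2 - gamma(1)^2 = (1.0346)^2 - (-0.1136)^2 = 1.07039716 - 0.01290496 = 1.0574922
  phi_hat_1 = [gamma(1) gamma(0) - gamma(1) gamma(2)] / det = [(-0.1136)(1.0346) - (-0.1136)(-0.1378)] / 1.0574922 = -0.13318464 / 1.0574922 = -0.1259
  phi_hat_2 = [gamma(0) gamma(2) - gamma(1)^2] / det = [(1.0346)(-0.1378) - (-0.1136)^2] / 1.0574922 = -0.15547284 / 1.0574922 = -0.147
So phi_hat = [-0.1259, -0.1470].
Therefore phi_hat_2 = -0.1470.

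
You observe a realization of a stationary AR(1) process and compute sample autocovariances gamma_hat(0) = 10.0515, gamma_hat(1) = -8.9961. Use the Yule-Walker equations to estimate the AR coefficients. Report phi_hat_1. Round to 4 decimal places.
\hat\phi_{1} = -0.8950

The Yule-Walker equations for an AR(p) process read, in matrix form,
  Gamma_p phi = r_p,   with   (Gamma_p)_{ij} = gamma(|i - j|),
                       (r_p)_i = gamma(i),   i,j = 1..p.
Substitute the sample gammas (Toeplitz matrix and right-hand side of size 1):
  Gamma_p = [[10.0515]]
  r_p     = [-8.9961]
With p = 1 this is the single equation gamma(0) phi_1 = gamma(1):
  phi_hat_1 = gamma(1) / gamma(0) = -8.9961 / 10.0515 = -0.8950.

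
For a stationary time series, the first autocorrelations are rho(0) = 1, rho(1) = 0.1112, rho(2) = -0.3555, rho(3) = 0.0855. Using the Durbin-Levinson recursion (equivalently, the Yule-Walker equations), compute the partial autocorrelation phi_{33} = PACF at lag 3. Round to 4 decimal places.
\phi_{33} = 0.2130

The PACF at lag k is phi_{kk}, the last component of the solution
to the Yule-Walker system G_k phi = r_k where
  (G_k)_{ij} = rho(|i - j|), (r_k)_i = rho(i), i,j = 1..k.
Equivalently, Durbin-Levinson gives phi_{kk} iteratively:
  phi_{11} = rho(1)
  phi_{kk} = [rho(k) - sum_{j=1..k-1} phi_{k-1,j} rho(k-j)]
            / [1 - sum_{j=1..k-1} phi_{k-1,j} rho(j)],
  phi_{k,j} = phi_{k-1,j} - phi_{kk} phi_{k-1,k-j},  j = 1..k-1.
Step k = 1:
  phi_11 = rho(1) = 0.1112.
Step k = 2:
  phi_22 = [rho(2) - phi_11 rho(1)] / [1 - phi_11 rho(1)] = [-0.3555 - (0.1112)(0.1112)] / [1 - (0.1112)(0.1112)]
         = -0.36786544 / 0.98763456 = -0.372471.
  Update: phi_21 = phi_11 - phi_22 phi_11 = 0.1112 - (-0.372471)(0.1112) = 0.152619.
Step k = 3:
  phi_33 = [rho(3) - phi_21 rho(2) - phi_22 rho(1)] / [1 - phi_21 rho(1) - phi_22 rho(2)]
    numerator   = 0.0855 - (0.152619)(-0.3555) - (-0.372471)(0.1112) = 0.18117478
    denominator = 1 - (0.152619)(0.1112) - (-0.372471)(-0.3555) = 0.85061527
  phi_33 = 0.18117478 / 0.85061527 = 0.213.
Therefore phi_{33} = 0.2130.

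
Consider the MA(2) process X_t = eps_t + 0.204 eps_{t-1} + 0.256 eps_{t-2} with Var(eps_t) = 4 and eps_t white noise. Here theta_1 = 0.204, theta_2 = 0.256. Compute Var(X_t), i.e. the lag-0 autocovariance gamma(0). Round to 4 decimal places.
\gamma(0) = 4.4286

For an MA(q) process X_t = eps_t + sum_i theta_i eps_{t-i} with
Var(eps_t) = sigma^2, the variance is
  gamma(0) = sigma^2 * (1 + sum_i theta_i^2).
  sum_i theta_i^2 = (0.204)^2 + (0.256)^2 = 0.041616 + 0.065536 = 0.107152.
  gamma(0) = 4 * (1 + 0.107152) = 4 * 1.107152 = 4.428608, which rounds to 4.4286.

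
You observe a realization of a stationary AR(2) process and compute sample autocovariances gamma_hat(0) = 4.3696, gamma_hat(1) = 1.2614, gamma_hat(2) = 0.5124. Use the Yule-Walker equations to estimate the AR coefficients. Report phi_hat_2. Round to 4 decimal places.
\hat\phi_{2} = 0.0370

The Yule-Walker equations for an AR(p) process read, in matrix form,
  Gamma_p phi = r_p,   with   (Gamma_p)_{ij} = gamma(|i - j|),
                       (r_p)_i = gamma(i),   i,j = 1..p.
Substitute the sample gammas (Toeplitz matrix and right-hand side of size 2):
  Gamma_p = [[4.3696, 1.2614], [1.2614, 4.3696]]
  r_p     = [1.2614, 0.5124]
Written out:
  4.3696 phi_1 + 1.2614 phi_2 = 1.2614
  1.2614 phi_1 + 4.3696 phi_2 = 0.5124
Solve by Cramer's rule:
  det = gamma(0)^2 - gamma(1)^2 = (4.3696)^2 - (1.2614)^2 = 19.09340416 - 1.59112996 = 17.5022742
  phi_hat_1 = [gamma(1) gamma(0) - gamma(1) gamma(2)] / det = [(1.2614)(4.3696) - (1.2614)(0.5124)] / 17.5022742 = 4.86547208 / 17.5022742 = 0.278
  phi_hat_2 = [gamma(0) gamma(2) - gamma(1)^2] / det = [(4.3696)(0.5124) - (1.2614)^2] / 17.5022742 = 0.64785308 / 17.5022742 = 0.037
So phi_hat = [0.2780, 0.0370].
Therefore phi_hat_2 = 0.0370.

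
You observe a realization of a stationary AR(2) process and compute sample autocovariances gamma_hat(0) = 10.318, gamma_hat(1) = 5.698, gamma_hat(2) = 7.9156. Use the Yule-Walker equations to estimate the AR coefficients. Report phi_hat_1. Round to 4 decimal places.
\hat\phi_{1} = 0.1850

The Yule-Walker equations for an AR(p) process read, in matrix form,
  Gamma_p phi = r_p,   with   (Gamma_p)_{ij} = gamma(|i - j|),
                       (r_p)_i = gamma(i),   i,j = 1..p.
Substitute the sample gammas (Toeplitz matrix and right-hand side of size 2):
  Gamma_p = [[10.318, 5.698], [5.698, 10.318]]
  r_p     = [5.698, 7.9156]
Written out:
  10.318 phi_1 + 5.698 phi_2 = 5.698
  5.698 phi_1 + 10.318 phi_2 = 7.9156
Solve by Cramer's rule:
  det = gamma(0)^2 - gamma(1)^2 = (10.318)^2 - (5.698)^2 = 106.461124 - 32.467204 = 73.99392
  phi_hat_1 = [gamma(1) gamma(0) - gamma(1) gamma(2)] / det = [(5.698)(10.318) - (5.698)(7.9156)] / 73.99392 = 13.6888752 / 73.99392 = 0.185
  phi_hat_2 = [gamma(0) gamma(2) - gamma(1)^2] / det = [(10.318)(7.9156) - (5.698)^2] / 73.99392 = 49.2059568 / 73.99392 = 0.665
So phi_hat = [0.1850, 0.6650].
Therefore phi_hat_1 = 0.1850.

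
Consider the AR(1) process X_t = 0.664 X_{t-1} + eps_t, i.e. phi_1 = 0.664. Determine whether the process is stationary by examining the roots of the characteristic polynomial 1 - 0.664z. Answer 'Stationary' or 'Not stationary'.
\text{Stationary}

The AR(p) characteristic polynomial is P(z) = 1 - 0.664z.
Stationarity requires all roots to lie outside the unit circle, i.e. |z| > 1 for every root.
This is linear in z: 1 + (-0.664) z = 0  =>  z = -1/(-0.664) = 1.506024,  |z| = 1.506024.
Moduli of all roots: 1.5060.
All moduli strictly greater than 1? Yes.
Verdict: Stationary.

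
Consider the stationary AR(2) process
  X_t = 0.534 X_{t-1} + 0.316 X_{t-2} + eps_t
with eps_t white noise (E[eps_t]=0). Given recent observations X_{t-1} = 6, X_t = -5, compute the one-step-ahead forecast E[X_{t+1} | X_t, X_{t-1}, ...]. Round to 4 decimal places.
E[X_{t+1} \mid \mathcal F_t] = -0.7740

For an AR(p) model X_t = c + sum_i phi_i X_{t-i} + eps_t, the
one-step-ahead conditional mean is
  E[X_{t+1} | X_t, ...] = c + sum_i phi_i X_{t+1-i}.
Substitute known values:
  E[X_{t+1} | ...] = (0.534) * (-5) + (0.316) * (6)
                   = -0.7740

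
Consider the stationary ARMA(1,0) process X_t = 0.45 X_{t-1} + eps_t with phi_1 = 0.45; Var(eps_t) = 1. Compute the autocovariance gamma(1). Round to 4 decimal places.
\gamma(1) = 0.5643

Multiply the model equation by X_{t-k} and take expectations. With theta_0 = psi_0 = 1 and psi_j the MA(infinity) weights, this gives
  gamma(k) - sum_i phi_i gamma(k-i) = c_k,
  c_k = sigma^2 * sum_{j=k..q} theta_j psi_{j-k}   (c_k = 0 for k > q),
using gamma(-m) = gamma(m).
Pure AR (q = 0): c_0 = sigma^2 = 1, c_k = 0 for k >= 1.
Equations for k = 0 and k = 1 (AR order 1):
  gamma(0) = phi_1 gamma(1) + c_0
  gamma(1) = phi_1 gamma(0) + c_1
Substituting the second into the first: gamma(0) (1 - phi_1^2) = c_0 + phi_1 c_1, so
  gamma(0) = c_0 / (1 - phi_1^2) = 1 / (1 - (0.45)^2) = 1 / 0.7975 = 1.253918.
  gamma(1) = phi_1 gamma(0) = (0.45)(1.253918) = 0.564263.
Therefore gamma(1) = 0.5643 (to 4 decimal places).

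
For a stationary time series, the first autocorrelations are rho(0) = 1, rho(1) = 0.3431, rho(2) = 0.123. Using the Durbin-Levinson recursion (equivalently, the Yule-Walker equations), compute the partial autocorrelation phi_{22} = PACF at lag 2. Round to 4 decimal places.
\phi_{22} = 0.0060

The PACF at lag k is phi_{kk}, the last component of the solution
to the Yule-Walker system G_k phi = r_k where
  (G_k)_{ij} = rho(|i - j|), (r_k)_i = rho(i), i,j = 1..k.
Equivalently, Durbin-Levinson gives phi_{kk} iteratively:
  phi_{11} = rho(1)
  phi_{kk} = [rho(k) - sum_{j=1..k-1} phi_{k-1,j} rho(k-j)]
            / [1 - sum_{j=1..k-1} phi_{k-1,j} rho(j)],
  phi_{k,j} = phi_{k-1,j} - phi_{kk} phi_{k-1,k-j},  j = 1..k-1.
Step k = 1:
  phi_11 = rho(1) = 0.3431.
Step k = 2:
  phi_22 = [rho(2) - phi_11 rho(1)] / [1 - phi_11 rho(1)] = [0.123 - (0.3431)(0.3431)] / [1 - (0.3431)(0.3431)]
         = 0.00528239 / 0.88228239 = 0.006.
Therefore phi_{22} = 0.0060.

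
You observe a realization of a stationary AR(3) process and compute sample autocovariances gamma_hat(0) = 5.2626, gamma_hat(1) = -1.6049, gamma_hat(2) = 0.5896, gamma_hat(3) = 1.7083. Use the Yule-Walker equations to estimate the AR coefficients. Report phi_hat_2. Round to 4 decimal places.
\hat\phi_{2} = 0.1410

The Yule-Walker equations for an AR(p) process read, in matrix form,
  Gamma_p phi = r_p,   with   (Gamma_p)_{ij} = gamma(|i - j|),
                       (r_p)_i = gamma(i),   i,j = 1..p.
Substitute the sample gammas (Toeplitz matrix and right-hand side of size 3):
  Gamma_p = [[5.2626, -1.6049, 0.5896], [-1.6049, 5.2626, -1.6049], [0.5896, -1.6049, 5.2626]]
  r_p     = [-1.6049, 0.5896, 1.7083]
Written out (R1..R3):
  (R1) 5.2626 phi_1 - 1.6049 phi_2 + 0.5896 phi_3 = -1.6049
  (R2) -1.6049 phi_1 + 5.2626 phi_2 - 1.6049 phi_3 = 0.5896
  (R3) 0.5896 phi_1 - 1.6049 phi_2 + 5.2626 phi_3 = 1.7083
Gaussian elimination:
  R2 <- R2 - (-1.6049/5.2626) R1 = R2 - (-0.304963) R1:  4.773164 phi_2 - 1.425094 phi_3 = 0.100164
  R3 <- R3 - (0.5896/5.2626) R1 = R3 - (0.112036) R1:  -1.425094 phi_2 + 5.196544 phi_3 = 1.888106
  R3 <- R3 - (-1.425094/4.773164) R2 = R3 - (-0.298564) R2:  4.771062 phi_3 = 1.918012
Back-substitution:
  phi_hat_3 = 1.918012 / 4.771062 = 0.402009
  phi_hat_2 = (0.100164 - (-1.425094)(0.402009)) / 4.773164 = 0.14101
  phi_hat_1 = (-1.6049 - (-1.6049)(0.14101) - (0.5896)(0.402009)) / 5.2626 = -0.307
So phi_hat = [-0.3070, 0.1410, 0.4020].
Therefore phi_hat_2 = 0.1410.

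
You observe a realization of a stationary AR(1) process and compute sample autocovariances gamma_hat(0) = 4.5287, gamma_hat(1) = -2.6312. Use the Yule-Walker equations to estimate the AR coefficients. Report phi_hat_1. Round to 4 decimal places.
\hat\phi_{1} = -0.5810

The Yule-Walker equations for an AR(p) process read, in matrix form,
  Gamma_p phi = r_p,   with   (Gamma_p)_{ij} = gamma(|i - j|),
                       (r_p)_i = gamma(i),   i,j = 1..p.
Substitute the sample gammas (Toeplitz matrix and right-hand side of size 1):
  Gamma_p = [[4.5287]]
  r_p     = [-2.6312]
With p = 1 this is the single equation gamma(0) phi_1 = gamma(1):
  phi_hat_1 = gamma(1) / gamma(0) = -2.6312 / 4.5287 = -0.5810.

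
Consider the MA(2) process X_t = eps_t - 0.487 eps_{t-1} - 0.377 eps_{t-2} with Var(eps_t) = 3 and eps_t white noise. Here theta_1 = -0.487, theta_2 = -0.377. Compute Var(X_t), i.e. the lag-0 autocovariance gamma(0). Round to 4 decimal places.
\gamma(0) = 4.1379

For an MA(q) process X_t = eps_t + sum_i theta_i eps_{t-i} with
Var(eps_t) = sigma^2, the variance is
  gamma(0) = sigma^2 * (1 + sum_i theta_i^2).
  sum_i theta_i^2 = (-0.487)^2 + (-0.377)^2 = 0.237169 + 0.142129 = 0.379298.
  gamma(0) = 3 * (1 + 0.379298) = 3 * 1.379298 = 4.137894, which rounds to 4.1379.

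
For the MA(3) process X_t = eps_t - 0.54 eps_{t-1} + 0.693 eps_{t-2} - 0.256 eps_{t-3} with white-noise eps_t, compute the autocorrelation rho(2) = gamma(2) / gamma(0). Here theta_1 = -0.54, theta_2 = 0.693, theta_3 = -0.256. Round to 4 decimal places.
\rho(2) = 0.4524

For an MA(q) process with theta_0 = 1, the autocovariance is
  gamma(k) = sigma^2 * sum_{i=0..q-k} theta_i * theta_{i+k},
and rho(k) = gamma(k) / gamma(0). Sigma^2 cancels.
  numerator   = (1)*(0.693) + (-0.54)*(-0.256) = 0.83124.
  denominator = (1)^2 + (-0.54)^2 + (0.693)^2 + (-0.256)^2 = 1.837385.
  rho(2) = 0.83124 / 1.837385 = 0.4524.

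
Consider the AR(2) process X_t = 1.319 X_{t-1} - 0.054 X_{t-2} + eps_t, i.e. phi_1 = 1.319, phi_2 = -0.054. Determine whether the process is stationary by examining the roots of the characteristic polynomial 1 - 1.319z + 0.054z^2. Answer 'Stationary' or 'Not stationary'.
\text{Not stationary}

The AR(p) characteristic polynomial is P(z) = 1 - 1.319z + 0.054z^2.
Stationarity requires all roots to lie outside the unit circle, i.e. |z| > 1 for every root.
Set 1 + (-1.319) z + (0.054) z^2 = 0, i.e. a z^2 + b z + c = 0 with a = 0.054, b = -1.319, c = 1.
Discriminant D = b^2 - 4ac = (-1.319)^2 - 4*(0.054)*1 = 1.739761 - (0.216) = 1.523761.
D >= 0, so the roots are real: z = (-b +/- sqrt(D)) / (2a) = (1.319 +/- 1.234407) / (0.108).
  z_1 = (1.319 + 1.234407) / (0.108) = 23.6427,   |z_1| = 23.6427.
  z_2 = (1.319 - 1.234407) / (0.108) = 0.7833,   |z_2| = 0.7833.
Moduli of all roots: 23.6427, 0.7833.
All moduli strictly greater than 1? No.
Verdict: Not stationary.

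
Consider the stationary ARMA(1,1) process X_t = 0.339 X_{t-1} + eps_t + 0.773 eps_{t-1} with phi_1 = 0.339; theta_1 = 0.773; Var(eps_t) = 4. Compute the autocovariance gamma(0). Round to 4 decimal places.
\gamma(0) = 9.5884

Multiply the model equation by X_{t-k} and take expectations. With theta_0 = psi_0 = 1 and psi_j the MA(infinity) weights, this gives
  gamma(k) - sum_i phi_i gamma(k-i) = c_k,
  c_k = sigma^2 * sum_{j=k..q} theta_j psi_{j-k}   (c_k = 0 for k > q),
using gamma(-m) = gamma(m).
psi-weights needed (psi_j = theta_j + sum_i phi_i psi_{j-i}):
  psi_1 = theta_1 + phi_1 = 0.773 + (0.339) = 1.112
Right-hand sides:
  c_0 = sigma^2 (1 + theta_1 psi_1) = 4 * (1 + (0.773)(1.112)) = 4 * 1.859576 = 7.438304
  c_1 = sigma^2 theta_1 = 4 * (0.773) = 3.092
  c_2 = 0
Equations for k = 0 and k = 1 (AR order 1):
  gamma(0) = phi_1 gamma(1) + c_0
  gamma(1) = phi_1 gamma(0) + c_1
Substituting the second into the first: gamma(0) (1 - phi_1^2) = c_0 + phi_1 c_1, so
  gamma(0) = (c_0 + phi_1 c_1) / (1 - phi_1^2) = (7.438304 + (0.339)(3.092)) / (1 - (0.339)^2) = 8.486492 / 0.885079 = 9.588401.
Therefore gamma(0) = 9.5884 (to 4 decimal places).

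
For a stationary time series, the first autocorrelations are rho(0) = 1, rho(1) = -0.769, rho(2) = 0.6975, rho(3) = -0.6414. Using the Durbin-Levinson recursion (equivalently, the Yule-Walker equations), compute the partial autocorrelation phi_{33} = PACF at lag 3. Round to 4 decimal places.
\phi_{33} = -0.1170

The PACF at lag k is phi_{kk}, the last component of the solution
to the Yule-Walker system G_k phi = r_k where
  (G_k)_{ij} = rho(|i - j|), (r_k)_i = rho(i), i,j = 1..k.
Equivalently, Durbin-Levinson gives phi_{kk} iteratively:
  phi_{11} = rho(1)
  phi_{kk} = [rho(k) - sum_{j=1..k-1} phi_{k-1,j} rho(k-j)]
            / [1 - sum_{j=1..k-1} phi_{k-1,j} rho(j)],
  phi_{k,j} = phi_{k-1,j} - phi_{kk} phi_{k-1,k-j},  j = 1..k-1.
Step k = 1:
  phi_11 = rho(1) = -0.769.
Step k = 2:
  phi_22 = [rho(2) - phi_11 rho(1)] / [1 - phi_11 rho(1)] = [0.6975 - (-0.769)(-0.769)] / [1 - (-0.769)(-0.769)]
         = 0.106139 / 0.408639 = 0.259738.
  Update: phi_21 = phi_11 - phi_22 phi_11 = -0.769 - (0.259738)(-0.769) = -0.569262.
Step k = 3:
  phi_33 = [rho(3) - phi_21 rho(2) - phi_22 rho(1)] / [1 - phi_21 rho(1) - phi_22 rho(2)]
    numerator   = -0.6414 - (-0.569262)(0.6975) - (0.259738)(-0.769) = -0.04460164
    denominator = 1 - (-0.569262)(-0.769) - (0.259738)(0.6975) = 0.38107069
  phi_33 = -0.04460164 / 0.38107069 = -0.117.
Therefore phi_{33} = -0.1170.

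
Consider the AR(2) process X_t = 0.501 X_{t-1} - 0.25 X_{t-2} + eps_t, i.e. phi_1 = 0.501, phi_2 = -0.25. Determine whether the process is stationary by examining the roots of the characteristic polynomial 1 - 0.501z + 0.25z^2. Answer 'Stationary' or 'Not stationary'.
\text{Stationary}

The AR(p) characteristic polynomial is P(z) = 1 - 0.501z + 0.25z^2.
Stationarity requires all roots to lie outside the unit circle, i.e. |z| > 1 for every root.
Set 1 + (-0.501) z + (0.25) z^2 = 0, i.e. a z^2 + b z + c = 0 with a = 0.25, b = -0.501, c = 1.
Discriminant D = b^2 - 4ac = (-0.501)^2 - 4*(0.25)*1 = 0.251001 - (1) = -0.748999.
D < 0, so the roots are the complex-conjugate pair z = (-b +/- i sqrt(-D)) / (2a) = 1.002 +/- 1.7309i.
For a conjugate pair |z|^2 = z * conj(z) = (product of roots) = c/a = 1/(0.25) = 4, so |z| = sqrt(4) = 2 for both roots.
Moduli of all roots: 2.0000, 2.0000.
All moduli strictly greater than 1? Yes.
Verdict: Stationary.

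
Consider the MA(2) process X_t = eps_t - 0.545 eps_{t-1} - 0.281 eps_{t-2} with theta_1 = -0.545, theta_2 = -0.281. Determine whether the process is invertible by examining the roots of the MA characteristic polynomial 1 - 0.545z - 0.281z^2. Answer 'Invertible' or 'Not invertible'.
\text{Invertible}

The MA(q) characteristic polynomial is P(z) = 1 - 0.545z - 0.281z^2.
Invertibility requires all roots to lie outside the unit circle, i.e. |z| > 1 for every root.
Set 1 + (-0.545) z + (-0.281) z^2 = 0, i.e. a z^2 + b z + c = 0 with a = -0.281, b = -0.545, c = 1.
Discriminant D = b^2 - 4ac = (-0.545)^2 - 4*(-0.281)*1 = 0.297025 - (-1.124) = 1.421025.
D >= 0, so the roots are real: z = (-b +/- sqrt(D)) / (2a) = (0.545 +/- 1.192068) / (-0.562).
  z_1 = (0.545 + 1.192068) / (-0.562) = -3.0909,   |z_1| = 3.0909.
  z_2 = (0.545 - 1.192068) / (-0.562) = 1.1514,   |z_2| = 1.1514.
Moduli of all roots: 3.0909, 1.1514.
All moduli strictly greater than 1? Yes.
Verdict: Invertible.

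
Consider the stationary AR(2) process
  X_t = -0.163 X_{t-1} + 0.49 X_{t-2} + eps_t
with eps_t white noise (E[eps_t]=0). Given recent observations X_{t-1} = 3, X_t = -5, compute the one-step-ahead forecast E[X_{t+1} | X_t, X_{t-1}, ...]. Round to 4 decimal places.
E[X_{t+1} \mid \mathcal F_t] = 2.2850

For an AR(p) model X_t = c + sum_i phi_i X_{t-i} + eps_t, the
one-step-ahead conditional mean is
  E[X_{t+1} | X_t, ...] = c + sum_i phi_i X_{t+1-i}.
Substitute known values:
  E[X_{t+1} | ...] = (-0.163) * (-5) + (0.49) * (3)
                   = 2.2850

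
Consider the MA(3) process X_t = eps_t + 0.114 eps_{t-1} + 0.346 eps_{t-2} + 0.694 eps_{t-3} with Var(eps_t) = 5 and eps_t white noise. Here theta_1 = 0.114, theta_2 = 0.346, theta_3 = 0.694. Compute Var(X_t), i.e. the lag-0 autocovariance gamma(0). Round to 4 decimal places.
\gamma(0) = 8.0717

For an MA(q) process X_t = eps_t + sum_i theta_i eps_{t-i} with
Var(eps_t) = sigma^2, the variance is
  gamma(0) = sigma^2 * (1 + sum_i theta_i^2).
  sum_i theta_i^2 = (0.114)^2 + (0.346)^2 + (0.694)^2 = 0.012996 + 0.119716 + 0.481636 = 0.614348.
  gamma(0) = 5 * (1 + 0.614348) = 5 * 1.614348 = 8.07174, which rounds to 8.0717.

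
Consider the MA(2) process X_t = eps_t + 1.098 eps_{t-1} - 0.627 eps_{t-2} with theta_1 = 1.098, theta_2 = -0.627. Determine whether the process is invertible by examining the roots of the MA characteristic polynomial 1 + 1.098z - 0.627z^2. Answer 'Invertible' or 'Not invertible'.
\text{Not invertible}

The MA(q) characteristic polynomial is P(z) = 1 + 1.098z - 0.627z^2.
Invertibility requires all roots to lie outside the unit circle, i.e. |z| > 1 for every root.
Set 1 + (1.098) z + (-0.627) z^2 = 0, i.e. a z^2 + b z + c = 0 with a = -0.627, b = 1.098, c = 1.
Discriminant D = b^2 - 4ac = (1.098)^2 - 4*(-0.627)*1 = 1.205604 - (-2.508) = 3.713604.
D >= 0, so the roots are real: z = (-b +/- sqrt(D)) / (2a) = (-1.098 +/- 1.927071) / (-1.254).
  z_1 = (-1.098 + 1.927071) / (-1.254) = -0.6611,   |z_1| = 0.6611.
  z_2 = (-1.098 - 1.927071) / (-1.254) = 2.4123,   |z_2| = 2.4123.
Moduli of all roots: 0.6611, 2.4123.
All moduli strictly greater than 1? No.
Verdict: Not invertible.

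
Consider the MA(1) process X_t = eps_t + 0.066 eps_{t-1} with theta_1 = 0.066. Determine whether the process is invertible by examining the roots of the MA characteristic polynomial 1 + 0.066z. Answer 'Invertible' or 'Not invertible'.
\text{Invertible}

The MA(q) characteristic polynomial is P(z) = 1 + 0.066z.
Invertibility requires all roots to lie outside the unit circle, i.e. |z| > 1 for every root.
This is linear in z: 1 + (0.066) z = 0  =>  z = -1/(0.066) = -15.151515,  |z| = 15.151515.
Moduli of all roots: 15.1515.
All moduli strictly greater than 1? Yes.
Verdict: Invertible.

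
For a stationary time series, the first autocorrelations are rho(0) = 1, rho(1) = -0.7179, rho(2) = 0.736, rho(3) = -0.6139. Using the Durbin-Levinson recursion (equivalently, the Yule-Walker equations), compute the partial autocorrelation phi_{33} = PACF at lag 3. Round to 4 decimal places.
\phi_{33} = 0.0020

The PACF at lag k is phi_{kk}, the last component of the solution
to the Yule-Walker system G_k phi = r_k where
  (G_k)_{ij} = rho(|i - j|), (r_k)_i = rho(i), i,j = 1..k.
Equivalently, Durbin-Levinson gives phi_{kk} iteratively:
  phi_{11} = rho(1)
  phi_{kk} = [rho(k) - sum_{j=1..k-1} phi_{k-1,j} rho(k-j)]
            / [1 - sum_{j=1..k-1} phi_{k-1,j} rho(j)],
  phi_{k,j} = phi_{k-1,j} - phi_{kk} phi_{k-1,k-j},  j = 1..k-1.
Step k = 1:
  phi_11 = rho(1) = -0.7179.
Step k = 2:
  phi_22 = [rho(2) - phi_11 rho(1)] / [1 - phi_11 rho(1)] = [0.736 - (-0.7179)(-0.7179)] / [1 - (-0.7179)(-0.7179)]
         = 0.22061959 / 0.48461959 = 0.455243.
  Update: phi_21 = phi_11 - phi_22 phi_11 = -0.7179 - (0.455243)(-0.7179) = -0.391081.
Step k = 3:
  phi_33 = [rho(3) - phi_21 rho(2) - phi_22 rho(1)] / [1 - phi_21 rho(1) - phi_22 rho(2)]
    numerator   = -0.6139 - (-0.391081)(0.736) - (0.455243)(-0.7179) = 0.00075457
    denominator = 1 - (-0.391081)(-0.7179) - (0.455243)(0.736) = 0.38418411
  phi_33 = 0.00075457 / 0.38418411 = 0.002.
Therefore phi_{33} = 0.0020.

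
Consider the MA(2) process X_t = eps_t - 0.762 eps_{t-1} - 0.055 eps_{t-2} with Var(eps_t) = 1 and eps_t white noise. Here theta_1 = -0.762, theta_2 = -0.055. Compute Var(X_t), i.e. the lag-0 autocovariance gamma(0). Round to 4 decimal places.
\gamma(0) = 1.5837

For an MA(q) process X_t = eps_t + sum_i theta_i eps_{t-i} with
Var(eps_t) = sigma^2, the variance is
  gamma(0) = sigma^2 * (1 + sum_i theta_i^2).
  sum_i theta_i^2 = (-0.762)^2 + (-0.055)^2 = 0.580644 + 0.003025 = 0.583669.
  gamma(0) = 1 * (1 + 0.583669) = 1 * 1.583669 = 1.583669, which rounds to 1.5837.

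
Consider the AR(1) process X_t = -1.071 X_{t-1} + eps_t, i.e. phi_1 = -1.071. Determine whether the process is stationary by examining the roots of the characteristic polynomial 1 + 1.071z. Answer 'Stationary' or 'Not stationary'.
\text{Not stationary}

The AR(p) characteristic polynomial is P(z) = 1 + 1.071z.
Stationarity requires all roots to lie outside the unit circle, i.e. |z| > 1 for every root.
This is linear in z: 1 + (1.071) z = 0  =>  z = -1/(1.071) = -0.933707,  |z| = 0.933707.
Moduli of all roots: 0.9337.
All moduli strictly greater than 1? No.
Verdict: Not stationary.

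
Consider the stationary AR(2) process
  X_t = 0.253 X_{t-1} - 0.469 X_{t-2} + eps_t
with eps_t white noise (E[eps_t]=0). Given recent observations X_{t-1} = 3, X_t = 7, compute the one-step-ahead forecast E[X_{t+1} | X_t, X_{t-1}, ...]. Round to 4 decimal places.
E[X_{t+1} \mid \mathcal F_t] = 0.3640

For an AR(p) model X_t = c + sum_i phi_i X_{t-i} + eps_t, the
one-step-ahead conditional mean is
  E[X_{t+1} | X_t, ...] = c + sum_i phi_i X_{t+1-i}.
Substitute known values:
  E[X_{t+1} | ...] = (0.253) * (7) + (-0.469) * (3)
                   = 0.3640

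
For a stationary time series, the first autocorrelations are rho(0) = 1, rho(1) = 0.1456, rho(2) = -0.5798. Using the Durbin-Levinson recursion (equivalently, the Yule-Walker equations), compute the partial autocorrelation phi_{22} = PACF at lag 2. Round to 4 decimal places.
\phi_{22} = -0.6140

The PACF at lag k is phi_{kk}, the last component of the solution
to the Yule-Walker system G_k phi = r_k where
  (G_k)_{ij} = rho(|i - j|), (r_k)_i = rho(i), i,j = 1..k.
Equivalently, Durbin-Levinson gives phi_{kk} iteratively:
  phi_{11} = rho(1)
  phi_{kk} = [rho(k) - sum_{j=1..k-1} phi_{k-1,j} rho(k-j)]
            / [1 - sum_{j=1..k-1} phi_{k-1,j} rho(j)],
  phi_{k,j} = phi_{k-1,j} - phi_{kk} phi_{k-1,k-j},  j = 1..k-1.
Step k = 1:
  phi_11 = rho(1) = 0.1456.
Step k = 2:
  phi_22 = [rho(2) - phi_11 rho(1)] / [1 - phi_11 rho(1)] = [-0.5798 - (0.1456)(0.1456)] / [1 - (0.1456)(0.1456)]
         = -0.60099936 / 0.97880064 = -0.614.
Therefore phi_{22} = -0.6140.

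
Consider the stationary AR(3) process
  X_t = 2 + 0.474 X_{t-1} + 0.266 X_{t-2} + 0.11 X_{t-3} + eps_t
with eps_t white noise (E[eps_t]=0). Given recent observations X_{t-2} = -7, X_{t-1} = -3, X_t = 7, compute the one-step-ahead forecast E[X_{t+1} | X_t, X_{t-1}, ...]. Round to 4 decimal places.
E[X_{t+1} \mid \mathcal F_t] = 3.7500

For an AR(p) model X_t = c + sum_i phi_i X_{t-i} + eps_t, the
one-step-ahead conditional mean is
  E[X_{t+1} | X_t, ...] = c + sum_i phi_i X_{t+1-i}.
Substitute known values:
  E[X_{t+1} | ...] = 2 + (0.474) * (7) + (0.266) * (-3) + (0.11) * (-7)
                   = 3.7500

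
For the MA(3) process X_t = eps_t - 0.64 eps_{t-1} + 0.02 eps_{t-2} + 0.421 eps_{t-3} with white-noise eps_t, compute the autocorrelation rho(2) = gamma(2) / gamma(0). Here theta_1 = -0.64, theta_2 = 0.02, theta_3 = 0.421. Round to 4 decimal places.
\rho(2) = -0.1572

For an MA(q) process with theta_0 = 1, the autocovariance is
  gamma(k) = sigma^2 * sum_{i=0..q-k} theta_i * theta_{i+k},
and rho(k) = gamma(k) / gamma(0). Sigma^2 cancels.
  numerator   = (1)*(0.02) + (-0.64)*(0.421) = -0.24944.
  denominator = (1)^2 + (-0.64)^2 + (0.02)^2 + (0.421)^2 = 1.587241.
  rho(2) = -0.24944 / 1.587241 = -0.1572.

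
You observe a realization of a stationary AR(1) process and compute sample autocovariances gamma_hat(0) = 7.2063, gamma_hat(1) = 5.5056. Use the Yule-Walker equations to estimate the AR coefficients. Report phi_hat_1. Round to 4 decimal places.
\hat\phi_{1} = 0.7640

The Yule-Walker equations for an AR(p) process read, in matrix form,
  Gamma_p phi = r_p,   with   (Gamma_p)_{ij} = gamma(|i - j|),
                       (r_p)_i = gamma(i),   i,j = 1..p.
Substitute the sample gammas (Toeplitz matrix and right-hand side of size 1):
  Gamma_p = [[7.2063]]
  r_p     = [5.5056]
With p = 1 this is the single equation gamma(0) phi_1 = gamma(1):
  phi_hat_1 = gamma(1) / gamma(0) = 5.5056 / 7.2063 = 0.7640.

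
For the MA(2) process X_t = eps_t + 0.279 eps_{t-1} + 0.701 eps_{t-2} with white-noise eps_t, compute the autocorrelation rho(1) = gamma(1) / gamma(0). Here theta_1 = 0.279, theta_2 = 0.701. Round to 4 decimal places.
\rho(1) = 0.3024

For an MA(q) process with theta_0 = 1, the autocovariance is
  gamma(k) = sigma^2 * sum_{i=0..q-k} theta_i * theta_{i+k},
and rho(k) = gamma(k) / gamma(0). Sigma^2 cancels.
  numerator   = (1)*(0.279) + (0.279)*(0.701) = 0.474579.
  denominator = (1)^2 + (0.279)^2 + (0.701)^2 = 1.569242.
  rho(1) = 0.474579 / 1.569242 = 0.3024.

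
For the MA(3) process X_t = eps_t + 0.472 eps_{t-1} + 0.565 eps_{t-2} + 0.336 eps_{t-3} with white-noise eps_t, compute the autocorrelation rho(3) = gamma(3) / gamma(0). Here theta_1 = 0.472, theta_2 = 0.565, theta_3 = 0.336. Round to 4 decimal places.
\rho(3) = 0.2030

For an MA(q) process with theta_0 = 1, the autocovariance is
  gamma(k) = sigma^2 * sum_{i=0..q-k} theta_i * theta_{i+k},
and rho(k) = gamma(k) / gamma(0). Sigma^2 cancels.
  numerator   = (1)*(0.336) = 0.336.
  denominator = (1)^2 + (0.472)^2 + (0.565)^2 + (0.336)^2 = 1.654905.
  rho(3) = 0.336 / 1.654905 = 0.2030.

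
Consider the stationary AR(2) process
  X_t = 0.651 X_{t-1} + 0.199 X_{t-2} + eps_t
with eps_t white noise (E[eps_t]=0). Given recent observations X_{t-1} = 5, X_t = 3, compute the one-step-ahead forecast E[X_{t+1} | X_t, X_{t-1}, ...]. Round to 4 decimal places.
E[X_{t+1} \mid \mathcal F_t] = 2.9480

For an AR(p) model X_t = c + sum_i phi_i X_{t-i} + eps_t, the
one-step-ahead conditional mean is
  E[X_{t+1} | X_t, ...] = c + sum_i phi_i X_{t+1-i}.
Substitute known values:
  E[X_{t+1} | ...] = (0.651) * (3) + (0.199) * (5)
                   = 2.9480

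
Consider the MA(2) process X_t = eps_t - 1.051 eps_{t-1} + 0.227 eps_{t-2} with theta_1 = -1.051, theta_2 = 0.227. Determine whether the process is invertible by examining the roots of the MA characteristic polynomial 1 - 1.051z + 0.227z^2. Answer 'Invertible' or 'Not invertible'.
\text{Invertible}

The MA(q) characteristic polynomial is P(z) = 1 - 1.051z + 0.227z^2.
Invertibility requires all roots to lie outside the unit circle, i.e. |z| > 1 for every root.
Set 1 + (-1.051) z + (0.227) z^2 = 0, i.e. a z^2 + b z + c = 0 with a = 0.227, b = -1.051, c = 1.
Discriminant D = b^2 - 4ac = (-1.051)^2 - 4*(0.227)*1 = 1.104601 - (0.908) = 0.196601.
D >= 0, so the roots are real: z = (-b +/- sqrt(D)) / (2a) = (1.051 +/- 0.443397) / (0.454).
  z_1 = (1.051 + 0.443397) / (0.454) = 3.2916,   |z_1| = 3.2916.
  z_2 = (1.051 - 0.443397) / (0.454) = 1.3383,   |z_2| = 1.3383.
Moduli of all roots: 3.2916, 1.3383.
All moduli strictly greater than 1? Yes.
Verdict: Invertible.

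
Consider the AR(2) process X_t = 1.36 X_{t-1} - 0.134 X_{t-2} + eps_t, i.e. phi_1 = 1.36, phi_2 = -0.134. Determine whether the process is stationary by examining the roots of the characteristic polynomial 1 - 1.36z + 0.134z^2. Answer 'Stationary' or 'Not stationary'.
\text{Not stationary}

The AR(p) characteristic polynomial is P(z) = 1 - 1.36z + 0.134z^2.
Stationarity requires all roots to lie outside the unit circle, i.e. |z| > 1 for every root.
Set 1 + (-1.36) z + (0.134) z^2 = 0, i.e. a z^2 + b z + c = 0 with a = 0.134, b = -1.36, c = 1.
Discriminant D = b^2 - 4ac = (-1.36)^2 - 4*(0.134)*1 = 1.8496 - (0.536) = 1.3136.
D >= 0, so the roots are real: z = (-b +/- sqrt(D)) / (2a) = (1.36 +/- 1.146124) / (0.268).
  z_1 = (1.36 + 1.146124) / (0.268) = 9.3512,   |z_1| = 9.3512.
  z_2 = (1.36 - 1.146124) / (0.268) = 0.798,   |z_2| = 0.798.
Moduli of all roots: 9.3512, 0.7980.
All moduli strictly greater than 1? No.
Verdict: Not stationary.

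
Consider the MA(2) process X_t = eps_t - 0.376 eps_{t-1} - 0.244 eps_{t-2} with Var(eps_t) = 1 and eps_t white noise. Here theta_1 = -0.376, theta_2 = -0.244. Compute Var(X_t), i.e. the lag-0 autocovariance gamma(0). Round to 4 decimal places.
\gamma(0) = 1.2009

For an MA(q) process X_t = eps_t + sum_i theta_i eps_{t-i} with
Var(eps_t) = sigma^2, the variance is
  gamma(0) = sigma^2 * (1 + sum_i theta_i^2).
  sum_i theta_i^2 = (-0.376)^2 + (-0.244)^2 = 0.141376 + 0.059536 = 0.200912.
  gamma(0) = 1 * (1 + 0.200912) = 1 * 1.200912 = 1.200912, which rounds to 1.2009.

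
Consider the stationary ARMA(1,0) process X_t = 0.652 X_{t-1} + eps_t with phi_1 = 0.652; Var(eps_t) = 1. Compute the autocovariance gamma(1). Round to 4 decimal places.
\gamma(1) = 1.1341

Multiply the model equation by X_{t-k} and take expectations. With theta_0 = psi_0 = 1 and psi_j the MA(infinity) weights, this gives
  gamma(k) - sum_i phi_i gamma(k-i) = c_k,
  c_k = sigma^2 * sum_{j=k..q} theta_j psi_{j-k}   (c_k = 0 for k > q),
using gamma(-m) = gamma(m).
Pure AR (q = 0): c_0 = sigma^2 = 1, c_k = 0 for k >= 1.
Equations for k = 0 and k = 1 (AR order 1):
  gamma(0) = phi_1 gamma(1) + c_0
  gamma(1) = phi_1 gamma(0) + c_1
Substituting the second into the first: gamma(0) (1 - phi_1^2) = c_0 + phi_1 c_1, so
  gamma(0) = c_0 / (1 - phi_1^2) = 1 / (1 - (0.652)^2) = 1 / 0.574896 = 1.739445.
  gamma(1) = phi_1 gamma(0) = (0.652)(1.739445) = 1.134118.
Therefore gamma(1) = 1.1341 (to 4 decimal places).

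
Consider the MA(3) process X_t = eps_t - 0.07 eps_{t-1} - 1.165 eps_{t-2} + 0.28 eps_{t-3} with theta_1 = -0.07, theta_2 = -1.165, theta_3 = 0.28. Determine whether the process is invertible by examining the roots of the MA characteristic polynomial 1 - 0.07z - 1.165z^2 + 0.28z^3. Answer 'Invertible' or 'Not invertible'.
\text{Not invertible}

The MA(q) characteristic polynomial is P(z) = 1 - 0.07z - 1.165z^2 + 0.28z^3.
Invertibility requires all roots to lie outside the unit circle, i.e. |z| > 1 for every root.
Degree 3: look for a simple real root z0 first, then factor out (1 - z/z0) and solve the remaining quadratic.
Testing z0 = 4: P(4) = 1 + (-0.07)(4) + (-1.165)(4)^2 + (0.28)(4)^3
  = 1 + (-0.28) + (-18.64) + (17.92) = 0.  So z_0 = 4 is a root, |z_0| = 4.
Divide out the factor (1 - 0.25 z) = (1 - z/z0) (since 1/z0 = 0.25):
  P(z) = (1 - 0.25 z)(1 + (0.18) z + (-1.12) z^2)
  [check: z-coef 0.18 - (0.25) = -0.07; z^2-coef -1.12 - (0.25)(0.18) = -1.165; z^3-coef -(0.25)(-1.12) = 0.28.]
Remaining roots from the quadratic factor 1 + (0.18) z + (-1.12) z^2:
  Set 1 + (0.18) z + (-1.12) z^2 = 0, i.e. a z^2 + b z + c = 0 with a = -1.12, b = 0.18, c = 1.
  Discriminant D = b^2 - 4ac = (0.18)^2 - 4*(-1.12)*1 = 0.0324 - (-4.48) = 4.5124.
  D >= 0, so the roots are real: z = (-b +/- sqrt(D)) / (2a) = (-0.18 +/- 2.124241) / (-2.24).
    z_1 = (-0.18 + 2.124241) / (-2.24) = -0.868,   |z_1| = 0.868.
    z_2 = (-0.18 - 2.124241) / (-2.24) = 1.0287,   |z_2| = 1.0287.
Moduli of all roots: 4.0000, 0.8680, 1.0287.
All moduli strictly greater than 1? No.
Verdict: Not invertible.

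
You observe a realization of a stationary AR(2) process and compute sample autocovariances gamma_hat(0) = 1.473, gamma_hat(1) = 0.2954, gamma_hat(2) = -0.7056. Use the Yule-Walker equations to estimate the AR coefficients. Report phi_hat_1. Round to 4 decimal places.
\hat\phi_{1} = 0.3090

The Yule-Walker equations for an AR(p) process read, in matrix form,
  Gamma_p phi = r_p,   with   (Gamma_p)_{ij} = gamma(|i - j|),
                       (r_p)_i = gamma(i),   i,j = 1..p.
Substitute the sample gammas (Toeplitz matrix and right-hand side of size 2):
  Gamma_p = [[1.473, 0.2954], [0.2954, 1.473]]
  r_p     = [0.2954, -0.7056]
Written out:
  1.473 phi_1 + 0.2954 phi_2 = 0.2954
  0.2954 phi_1 + 1.473 phi_2 = -0.7056
Solve by Cramer's rule:
  det = gamma(0)^2 - gamma(1)^2 = (1.473)^2 - (0.2954)^2 = 2.169729 - 0.08726116 = 2.08246784
  phi_hat_1 = [gamma(1) gamma(0) - gamma(1) gamma(2)] / det = [(0.2954)(1.473) - (0.2954)(-0.7056)] / 2.08246784 = 0.64355844 / 2.08246784 = 0.309
  phi_hat_2 = [gamma(0) gamma(2) - gamma(1)^2] / det = [(1.473)(-0.7056) - (0.2954)^2] / 2.08246784 = -1.12660996 / 2.08246784 = -0.541
So phi_hat = [0.3090, -0.5410].
Therefore phi_hat_1 = 0.3090.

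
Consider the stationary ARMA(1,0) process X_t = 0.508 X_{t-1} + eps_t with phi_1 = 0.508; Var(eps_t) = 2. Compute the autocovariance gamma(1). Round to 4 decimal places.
\gamma(1) = 1.3694

Multiply the model equation by X_{t-k} and take expectations. With theta_0 = psi_0 = 1 and psi_j the MA(infinity) weights, this gives
  gamma(k) - sum_i phi_i gamma(k-i) = c_k,
  c_k = sigma^2 * sum_{j=k..q} theta_j psi_{j-k}   (c_k = 0 for k > q),
using gamma(-m) = gamma(m).
Pure AR (q = 0): c_0 = sigma^2 = 2, c_k = 0 for k >= 1.
Equations for k = 0 and k = 1 (AR order 1):
  gamma(0) = phi_1 gamma(1) + c_0
  gamma(1) = phi_1 gamma(0) + c_1
Substituting the second into the first: gamma(0) (1 - phi_1^2) = c_0 + phi_1 c_1, so
  gamma(0) = c_0 / (1 - phi_1^2) = 2 / (1 - (0.508)^2) = 2 / 0.741936 = 2.69565.
  gamma(1) = phi_1 gamma(0) = (0.508)(2.69565) = 1.36939.
Therefore gamma(1) = 1.3694 (to 4 decimal places).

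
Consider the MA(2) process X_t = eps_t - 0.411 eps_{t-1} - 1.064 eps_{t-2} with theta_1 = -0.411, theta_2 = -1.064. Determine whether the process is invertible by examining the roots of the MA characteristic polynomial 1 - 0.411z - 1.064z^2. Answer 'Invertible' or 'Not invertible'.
\text{Not invertible}

The MA(q) characteristic polynomial is P(z) = 1 - 0.411z - 1.064z^2.
Invertibility requires all roots to lie outside the unit circle, i.e. |z| > 1 for every root.
Set 1 + (-0.411) z + (-1.064) z^2 = 0, i.e. a z^2 + b z + c = 0 with a = -1.064, b = -0.411, c = 1.
Discriminant D = b^2 - 4ac = (-0.411)^2 - 4*(-1.064)*1 = 0.168921 - (-4.256) = 4.424921.
D >= 0, so the roots are real: z = (-b +/- sqrt(D)) / (2a) = (0.411 +/- 2.10355) / (-2.128).
  z_1 = (0.411 + 2.10355) / (-2.128) = -1.1816,   |z_1| = 1.1816.
  z_2 = (0.411 - 2.10355) / (-2.128) = 0.7954,   |z_2| = 0.7954.
Moduli of all roots: 1.1816, 0.7954.
All moduli strictly greater than 1? No.
Verdict: Not invertible.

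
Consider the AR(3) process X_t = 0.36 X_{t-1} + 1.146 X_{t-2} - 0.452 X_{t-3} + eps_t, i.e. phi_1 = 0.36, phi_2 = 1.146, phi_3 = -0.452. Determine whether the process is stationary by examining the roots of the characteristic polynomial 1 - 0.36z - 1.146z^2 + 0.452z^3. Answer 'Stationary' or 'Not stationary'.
\text{Not stationary}

The AR(p) characteristic polynomial is P(z) = 1 - 0.36z - 1.146z^2 + 0.452z^3.
Stationarity requires all roots to lie outside the unit circle, i.e. |z| > 1 for every root.
Degree 3: look for a simple real root z0 first, then factor out (1 - z/z0) and solve the remaining quadratic.
Testing z0 = 2.5: P(2.5) = 1 + (-0.36)(2.5) + (-1.146)(2.5)^2 + (0.452)(2.5)^3
  = 1 + (-0.9) + (-7.1625) + (7.0625) = 0.  So z_0 = 2.5 is a root, |z_0| = 2.5.
Divide out the factor (1 - 0.4 z) = (1 - z/z0) (since 1/z0 = 0.4):
  P(z) = (1 - 0.4 z)(1 + (0.04) z + (-1.13) z^2)
  [check: z-coef 0.04 - (0.4) = -0.36; z^2-coef -1.13 - (0.4)(0.04) = -1.146; z^3-coef -(0.4)(-1.13) = 0.452.]
Remaining roots from the quadratic factor 1 + (0.04) z + (-1.13) z^2:
  Set 1 + (0.04) z + (-1.13) z^2 = 0, i.e. a z^2 + b z + c = 0 with a = -1.13, b = 0.04, c = 1.
  Discriminant D = b^2 - 4ac = (0.04)^2 - 4*(-1.13)*1 = 0.0016 - (-4.52) = 4.5216.
  D >= 0, so the roots are real: z = (-b +/- sqrt(D)) / (2a) = (-0.04 +/- 2.126405) / (-2.26).
    z_1 = (-0.04 + 2.126405) / (-2.26) = -0.9232,   |z_1| = 0.9232.
    z_2 = (-0.04 - 2.126405) / (-2.26) = 0.9586,   |z_2| = 0.9586.
Moduli of all roots: 2.5000, 0.9232, 0.9586.
All moduli strictly greater than 1? No.
Verdict: Not stationary.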